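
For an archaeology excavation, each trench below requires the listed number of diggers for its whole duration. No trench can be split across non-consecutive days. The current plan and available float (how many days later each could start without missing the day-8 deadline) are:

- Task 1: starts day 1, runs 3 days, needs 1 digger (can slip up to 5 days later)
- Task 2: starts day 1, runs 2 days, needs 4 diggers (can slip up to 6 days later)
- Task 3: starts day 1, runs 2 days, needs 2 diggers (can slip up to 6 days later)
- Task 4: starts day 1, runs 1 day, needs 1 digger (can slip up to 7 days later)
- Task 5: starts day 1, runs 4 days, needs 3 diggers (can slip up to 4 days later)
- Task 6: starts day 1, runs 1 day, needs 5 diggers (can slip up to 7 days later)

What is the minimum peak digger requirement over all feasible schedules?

5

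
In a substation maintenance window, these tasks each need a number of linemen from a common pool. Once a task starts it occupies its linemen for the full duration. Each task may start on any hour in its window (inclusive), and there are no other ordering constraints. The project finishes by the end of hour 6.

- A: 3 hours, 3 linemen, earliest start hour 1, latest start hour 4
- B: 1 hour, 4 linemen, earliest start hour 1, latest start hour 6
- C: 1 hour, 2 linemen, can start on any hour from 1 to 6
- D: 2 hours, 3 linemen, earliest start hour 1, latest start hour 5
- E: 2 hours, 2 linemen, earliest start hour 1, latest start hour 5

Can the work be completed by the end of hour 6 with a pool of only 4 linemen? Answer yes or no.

Total lineman-hours = 25; over 6 hours the average is 25/6 > 4, so some hour must exceed 4.

no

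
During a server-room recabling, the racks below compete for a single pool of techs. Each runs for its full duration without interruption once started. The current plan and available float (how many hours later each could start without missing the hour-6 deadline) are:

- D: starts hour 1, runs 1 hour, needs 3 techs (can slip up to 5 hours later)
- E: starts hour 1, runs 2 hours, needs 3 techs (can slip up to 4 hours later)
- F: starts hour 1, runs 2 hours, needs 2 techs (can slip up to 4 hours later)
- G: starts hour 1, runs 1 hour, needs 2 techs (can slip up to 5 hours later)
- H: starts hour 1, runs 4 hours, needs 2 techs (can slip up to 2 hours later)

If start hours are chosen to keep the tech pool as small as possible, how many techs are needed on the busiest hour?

Early-start (D@1, E@1, F@1, G@1, H@1) gives peak 12: h1:12  h2:7  h3:2  h4:2  h5:0  h6:0.
Shift E→2, G→4, H→3.
Schedule D@1, E@2, F@1, G@4, H@3: h1:5  h2:5  h3:5  h4:4  h5:2  h6:2 — peak 5.

5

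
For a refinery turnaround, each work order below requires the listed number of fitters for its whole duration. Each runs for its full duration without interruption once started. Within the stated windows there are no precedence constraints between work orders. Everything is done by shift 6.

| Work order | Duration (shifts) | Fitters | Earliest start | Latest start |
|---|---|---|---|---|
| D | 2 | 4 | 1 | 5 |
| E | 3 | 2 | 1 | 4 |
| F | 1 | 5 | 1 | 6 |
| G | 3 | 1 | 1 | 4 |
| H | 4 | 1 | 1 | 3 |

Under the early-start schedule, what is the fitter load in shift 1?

At early start, shift 1 has: D, E, F, G, H.
Demand: 4 + 2 + 5 + 1 + 1 = 13.

13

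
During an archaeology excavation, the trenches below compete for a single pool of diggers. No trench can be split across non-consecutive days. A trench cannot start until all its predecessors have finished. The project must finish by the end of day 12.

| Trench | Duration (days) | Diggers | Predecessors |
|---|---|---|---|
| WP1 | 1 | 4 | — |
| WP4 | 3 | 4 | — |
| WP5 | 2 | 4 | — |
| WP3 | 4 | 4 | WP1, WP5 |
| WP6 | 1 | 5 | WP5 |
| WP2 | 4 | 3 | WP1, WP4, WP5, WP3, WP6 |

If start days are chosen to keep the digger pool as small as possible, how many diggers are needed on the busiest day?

Early-start (WP1@1, WP4@1, WP5@1, WP3@3, WP6@3, WP2@7) gives peak 13: d1:12  d2:8  d3:13  d4:4  d5:4  d6:4  d7:3  d8:3  d9:3  d10:3  d11:0  d12:0.
Shift WP5→2, WP3→4, WP6→8, WP2→9.
Schedule WP1@1, WP4@1, WP5@2, WP3@4, WP6@8, WP2@9: d1:8  d2:8  d3:8  d4:4  d5:4  d6:4  d7:4  d8:5  d9:3  d10:3  d11:3  d12:3 — peak 8.

8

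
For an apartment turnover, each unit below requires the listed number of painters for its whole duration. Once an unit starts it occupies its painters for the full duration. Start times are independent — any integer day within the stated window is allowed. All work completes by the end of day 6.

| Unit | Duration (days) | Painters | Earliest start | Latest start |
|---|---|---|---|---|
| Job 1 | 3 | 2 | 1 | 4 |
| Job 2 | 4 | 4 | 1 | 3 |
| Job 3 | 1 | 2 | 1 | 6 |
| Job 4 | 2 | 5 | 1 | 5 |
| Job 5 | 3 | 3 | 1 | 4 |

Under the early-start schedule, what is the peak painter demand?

16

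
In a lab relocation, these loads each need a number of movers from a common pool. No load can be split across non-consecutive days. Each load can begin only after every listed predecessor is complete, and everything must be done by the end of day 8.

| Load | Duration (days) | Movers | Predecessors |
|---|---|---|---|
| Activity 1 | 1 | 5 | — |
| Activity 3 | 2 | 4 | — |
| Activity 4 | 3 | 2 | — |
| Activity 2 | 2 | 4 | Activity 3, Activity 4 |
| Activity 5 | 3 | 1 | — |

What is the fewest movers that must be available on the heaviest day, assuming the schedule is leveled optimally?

Early-start (Activity 1@1, Activity 3@1, Activity 4@1, Activity 2@4, Activity 5@1) gives peak 12: d1:12  d2:7  d3:3  d4:4  d5:4  d6:0  d7:0  d8:0.
Shift Activity 3→2, Activity 4→4, Activity 2→7, Activity 5→2.
Schedule Activity 1@1, Activity 3@2, Activity 4@4, Activity 2@7, Activity 5@2: d1:5  d2:5  d3:5  d4:3  d5:2  d6:2  d7:4  d8:4 — peak 5.

5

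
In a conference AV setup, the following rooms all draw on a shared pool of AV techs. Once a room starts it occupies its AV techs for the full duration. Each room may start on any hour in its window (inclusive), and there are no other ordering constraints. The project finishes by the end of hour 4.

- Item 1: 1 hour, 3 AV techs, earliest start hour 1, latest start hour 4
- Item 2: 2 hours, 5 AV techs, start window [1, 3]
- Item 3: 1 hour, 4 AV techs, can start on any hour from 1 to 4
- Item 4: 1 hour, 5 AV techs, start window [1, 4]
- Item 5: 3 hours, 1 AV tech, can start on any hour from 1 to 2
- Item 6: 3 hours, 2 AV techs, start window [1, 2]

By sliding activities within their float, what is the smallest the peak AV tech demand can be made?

Early-start (Item 1@1, Item 2@1, Item 3@1, Item 4@1, Item 5@1, Item 6@1) gives peak 20: h1:20  h2:8  h3:3  h4:0.
Shift Item 3→3, Item 4→4, Item 5→2, Item 6→2.
Schedule Item 1@1, Item 2@1, Item 3@3, Item 4@4, Item 5@2, Item 6@2: h1:8  h2:8  h3:7  h4:8 — peak 8.
Total AV tech-hours = 31 over 4 hours ⇒ peak ≥ ⌈31/4⌉ = 8, so 8 is optimal.

8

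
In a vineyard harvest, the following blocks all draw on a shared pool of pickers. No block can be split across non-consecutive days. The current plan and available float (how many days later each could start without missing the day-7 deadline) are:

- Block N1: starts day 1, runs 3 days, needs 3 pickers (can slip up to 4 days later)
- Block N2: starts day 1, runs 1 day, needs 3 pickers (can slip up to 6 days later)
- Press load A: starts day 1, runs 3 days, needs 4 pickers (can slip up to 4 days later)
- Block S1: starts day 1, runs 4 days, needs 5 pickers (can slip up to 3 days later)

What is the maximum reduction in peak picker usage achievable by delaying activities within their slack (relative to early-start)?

7

Early-start peak: d1:15  d2:12  d3:12  d4:5  d5:0  d6:0  d7:0 ⇒ 15.
Leveled (Block N1@1, Block N2@4, Press load A@1, Block S1@4): d1:7  d2:7  d3:7  d4:8  d5:5  d6:5  d7:5 ⇒ 8.
Reduction 15 − 8 = 7.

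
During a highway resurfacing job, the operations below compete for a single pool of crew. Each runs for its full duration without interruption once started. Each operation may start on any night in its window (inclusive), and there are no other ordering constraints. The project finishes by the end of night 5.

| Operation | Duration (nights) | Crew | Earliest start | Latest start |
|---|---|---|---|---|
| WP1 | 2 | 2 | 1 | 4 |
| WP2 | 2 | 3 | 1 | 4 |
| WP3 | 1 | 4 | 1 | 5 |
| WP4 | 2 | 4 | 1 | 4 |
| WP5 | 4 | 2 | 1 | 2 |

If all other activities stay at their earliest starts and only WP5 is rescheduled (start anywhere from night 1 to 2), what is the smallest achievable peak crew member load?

13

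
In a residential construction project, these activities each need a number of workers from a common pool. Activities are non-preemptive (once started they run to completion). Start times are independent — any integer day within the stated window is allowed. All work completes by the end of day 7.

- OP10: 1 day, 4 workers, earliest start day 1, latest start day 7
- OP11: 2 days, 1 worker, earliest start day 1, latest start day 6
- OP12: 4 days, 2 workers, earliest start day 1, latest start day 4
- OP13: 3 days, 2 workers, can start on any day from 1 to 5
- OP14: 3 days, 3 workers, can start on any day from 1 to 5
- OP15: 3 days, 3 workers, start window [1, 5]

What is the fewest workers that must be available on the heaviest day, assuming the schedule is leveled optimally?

Early-start (OP10@1, OP11@1, OP12@1, OP13@1, OP14@1, OP15@1) gives peak 15: d1:15  d2:11  d3:10  d4:2  d5:0  d6:0  d7:0.
Shift OP11→2, OP13→2, OP14→5, OP15→5.
Schedule OP10@1, OP11@2, OP12@1, OP13@2, OP14@5, OP15@5: d1:6  d2:5  d3:5  d4:4  d5:6  d6:6  d7:6 — peak 6.
Total worker-days = 38 over 7 days ⇒ peak ≥ ⌈38/7⌉ = 6, so 6 is optimal.

6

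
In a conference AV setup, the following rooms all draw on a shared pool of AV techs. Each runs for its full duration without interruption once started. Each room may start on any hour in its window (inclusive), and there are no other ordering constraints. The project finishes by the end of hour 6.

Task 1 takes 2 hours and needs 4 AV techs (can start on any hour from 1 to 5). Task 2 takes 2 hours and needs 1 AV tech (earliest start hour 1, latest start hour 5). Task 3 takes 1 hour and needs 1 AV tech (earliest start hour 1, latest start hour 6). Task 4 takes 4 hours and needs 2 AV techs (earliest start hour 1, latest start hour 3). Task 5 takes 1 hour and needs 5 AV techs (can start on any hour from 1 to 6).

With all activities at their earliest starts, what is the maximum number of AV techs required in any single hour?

Early-start schedule: Task 1@1, Task 2@1, Task 3@1, Task 4@1, Task 5@1.
Load per hour: hour 1: 13, hour 2: 7, hour 3: 2, hour 4: 2, hour 5: 0, hour 6: 0.
Peak is 13.

13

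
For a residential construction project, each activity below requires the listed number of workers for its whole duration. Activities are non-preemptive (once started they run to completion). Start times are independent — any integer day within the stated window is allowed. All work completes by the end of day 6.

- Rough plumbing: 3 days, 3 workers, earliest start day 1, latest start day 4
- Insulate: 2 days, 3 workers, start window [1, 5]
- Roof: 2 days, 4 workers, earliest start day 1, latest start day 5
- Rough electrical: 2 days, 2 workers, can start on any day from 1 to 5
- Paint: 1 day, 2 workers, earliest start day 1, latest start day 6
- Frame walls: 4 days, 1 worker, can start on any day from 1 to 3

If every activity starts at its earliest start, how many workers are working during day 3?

4

At early start, day 3 has: Rough plumbing, Frame walls.
Demand: 3 + 1 = 4.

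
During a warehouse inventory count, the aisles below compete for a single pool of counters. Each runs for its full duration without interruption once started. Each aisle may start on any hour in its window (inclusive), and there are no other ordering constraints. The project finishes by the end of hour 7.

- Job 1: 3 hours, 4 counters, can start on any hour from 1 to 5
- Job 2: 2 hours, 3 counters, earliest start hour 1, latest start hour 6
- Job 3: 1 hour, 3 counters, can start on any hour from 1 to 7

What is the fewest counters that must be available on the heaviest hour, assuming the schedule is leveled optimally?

4

Early-start (Job 1@1, Job 2@1, Job 3@1) gives peak 10: h1:10  h2:7  h3:4  h4:0  h5:0  h6:0  h7:0.
Shift Job 2→4, Job 3→6.
Schedule Job 1@1, Job 2@4, Job 3@6: h1:4  h2:4  h3:4  h4:3  h5:3  h6:3  h7:0 — peak 4.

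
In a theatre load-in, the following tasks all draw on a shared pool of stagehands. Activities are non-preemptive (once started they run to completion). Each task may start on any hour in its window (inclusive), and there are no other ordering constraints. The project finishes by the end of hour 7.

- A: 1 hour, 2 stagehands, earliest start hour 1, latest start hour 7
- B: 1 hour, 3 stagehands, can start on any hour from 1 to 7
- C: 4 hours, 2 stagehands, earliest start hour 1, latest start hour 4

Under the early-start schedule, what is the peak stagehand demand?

7

Early-start schedule: A@1, B@1, C@1.
Load per hour: hour 1: 7, hour 2: 2, hour 3: 2, hour 4: 2, hour 5: 0, hour 6: 0, hour 7: 0.
Peak is 7.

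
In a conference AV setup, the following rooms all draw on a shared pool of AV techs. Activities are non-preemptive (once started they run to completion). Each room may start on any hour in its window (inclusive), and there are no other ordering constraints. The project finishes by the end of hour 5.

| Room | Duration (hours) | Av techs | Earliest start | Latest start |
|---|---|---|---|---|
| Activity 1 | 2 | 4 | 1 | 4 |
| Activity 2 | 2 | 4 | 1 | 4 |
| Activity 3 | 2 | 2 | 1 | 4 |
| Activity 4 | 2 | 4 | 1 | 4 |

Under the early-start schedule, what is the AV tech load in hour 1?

14

At early start, hour 1 has: Activity 1, Activity 2, Activity 3, Activity 4.
Demand: 4 + 4 + 2 + 4 = 14.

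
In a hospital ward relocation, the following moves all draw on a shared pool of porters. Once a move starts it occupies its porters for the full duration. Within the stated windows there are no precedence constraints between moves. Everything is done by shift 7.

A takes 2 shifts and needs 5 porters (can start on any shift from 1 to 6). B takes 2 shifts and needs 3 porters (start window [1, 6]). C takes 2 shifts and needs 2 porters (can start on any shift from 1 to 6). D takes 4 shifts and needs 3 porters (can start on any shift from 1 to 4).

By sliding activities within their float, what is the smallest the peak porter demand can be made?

Early-start (A@1, B@1, C@1, D@1) gives peak 13: s1:13  s2:13  s3:3  s4:3  s5:0  s6:0  s7:0.
Shift B→3, C→5, D→3.
Schedule A@1, B@3, C@5, D@3: s1:5  s2:5  s3:6  s4:6  s5:5  s6:5  s7:0 — peak 6.

6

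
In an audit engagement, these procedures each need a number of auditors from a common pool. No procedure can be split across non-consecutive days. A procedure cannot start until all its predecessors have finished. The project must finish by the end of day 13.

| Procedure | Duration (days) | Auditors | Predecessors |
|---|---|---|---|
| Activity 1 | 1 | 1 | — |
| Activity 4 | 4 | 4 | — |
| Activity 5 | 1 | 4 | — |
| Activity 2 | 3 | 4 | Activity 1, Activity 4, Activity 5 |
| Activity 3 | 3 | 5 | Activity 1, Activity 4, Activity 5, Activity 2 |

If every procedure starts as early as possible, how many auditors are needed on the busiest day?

9

Early-start schedule: Activity 1@1, Activity 4@1, Activity 5@1, Activity 2@5, Activity 3@8.
Load per day: day 1: 9, day 2: 4, day 3: 4, day 4: 4, day 5: 4, day 6: 4, day 7: 4, day 8: 5, day 9: 5, day 10: 5, day 11: 0, day 12: 0, day 13: 0.
Peak is 9.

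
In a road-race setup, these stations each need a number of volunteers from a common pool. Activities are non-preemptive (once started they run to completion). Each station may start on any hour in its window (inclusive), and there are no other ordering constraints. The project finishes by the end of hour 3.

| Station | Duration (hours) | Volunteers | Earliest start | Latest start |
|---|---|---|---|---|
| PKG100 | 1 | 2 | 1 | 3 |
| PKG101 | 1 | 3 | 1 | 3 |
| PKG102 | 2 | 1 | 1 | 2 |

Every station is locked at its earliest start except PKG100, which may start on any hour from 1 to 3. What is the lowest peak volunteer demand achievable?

PKG100@1: h1:6  h2:1  h3:0 → peak 6
PKG100@2: h1:4  h2:3  h3:0 → peak 4
PKG100@3: h1:4  h2:1  h3:2 → peak 4
Best is PKG100@2, peak 4.

4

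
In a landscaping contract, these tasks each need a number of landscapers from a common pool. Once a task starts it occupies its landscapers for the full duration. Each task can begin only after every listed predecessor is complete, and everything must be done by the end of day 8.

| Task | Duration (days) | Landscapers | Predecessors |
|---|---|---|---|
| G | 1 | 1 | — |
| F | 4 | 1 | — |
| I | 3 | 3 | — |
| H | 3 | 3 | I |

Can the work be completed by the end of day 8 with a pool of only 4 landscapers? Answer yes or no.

yes

Schedule G@1, F@1, I@2, H@5: d1:2  d2:4  d3:4  d4:4  d5:3  d6:3  d7:3  d8:0 — peak 4 ≤ 4.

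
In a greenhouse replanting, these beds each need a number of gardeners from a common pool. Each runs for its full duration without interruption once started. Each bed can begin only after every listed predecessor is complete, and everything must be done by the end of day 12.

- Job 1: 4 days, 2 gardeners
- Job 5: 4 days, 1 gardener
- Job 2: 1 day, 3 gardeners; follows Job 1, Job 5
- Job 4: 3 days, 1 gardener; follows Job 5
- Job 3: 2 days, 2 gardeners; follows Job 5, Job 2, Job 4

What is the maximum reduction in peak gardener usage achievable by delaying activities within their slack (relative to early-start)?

1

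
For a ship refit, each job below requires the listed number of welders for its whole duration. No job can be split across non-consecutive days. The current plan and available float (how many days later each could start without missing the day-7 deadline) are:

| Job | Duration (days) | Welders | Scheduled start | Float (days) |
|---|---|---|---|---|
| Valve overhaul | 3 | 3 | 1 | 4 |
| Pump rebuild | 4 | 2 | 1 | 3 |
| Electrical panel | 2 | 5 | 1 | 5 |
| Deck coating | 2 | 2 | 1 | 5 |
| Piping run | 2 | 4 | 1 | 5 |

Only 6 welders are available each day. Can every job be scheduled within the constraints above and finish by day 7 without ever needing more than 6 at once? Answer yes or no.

no

The minimum achievable peak is 7; 6 < 7, so no feasible schedule stays within the cap.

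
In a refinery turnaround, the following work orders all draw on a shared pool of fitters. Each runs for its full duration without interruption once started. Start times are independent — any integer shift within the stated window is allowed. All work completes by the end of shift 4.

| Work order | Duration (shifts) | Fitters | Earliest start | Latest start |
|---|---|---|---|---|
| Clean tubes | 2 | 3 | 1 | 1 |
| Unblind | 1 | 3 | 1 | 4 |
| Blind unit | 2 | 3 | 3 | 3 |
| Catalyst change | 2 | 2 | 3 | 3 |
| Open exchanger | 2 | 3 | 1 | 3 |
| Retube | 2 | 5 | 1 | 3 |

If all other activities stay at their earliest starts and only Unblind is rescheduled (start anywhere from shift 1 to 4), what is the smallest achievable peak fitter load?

11

Unblind@1: s1:14  s2:11  s3:5  s4:5 → peak 14
Unblind@2: s1:11  s2:14  s3:5  s4:5 → peak 14
Unblind@3: s1:11  s2:11  s3:8  s4:5 → peak 11
Unblind@4: s1:11  s2:11  s3:5  s4:8 → peak 11
Best is Unblind@3, peak 11.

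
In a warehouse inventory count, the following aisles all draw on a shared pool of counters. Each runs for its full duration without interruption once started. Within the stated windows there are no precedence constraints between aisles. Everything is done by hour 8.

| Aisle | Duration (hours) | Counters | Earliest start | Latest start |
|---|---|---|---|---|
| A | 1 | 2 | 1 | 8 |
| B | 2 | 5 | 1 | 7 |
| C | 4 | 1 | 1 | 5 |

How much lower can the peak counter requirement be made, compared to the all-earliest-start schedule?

3

Early-start peak: h1:8  h2:6  h3:1  h4:1  h5:0  h6:0  h7:0  h8:0 ⇒ 8.
Leveled (A@1, B@2, C@4): h1:2  h2:5  h3:5  h4:1  h5:1  h6:1  h7:1  h8:0 ⇒ 5.
Reduction 8 − 5 = 3.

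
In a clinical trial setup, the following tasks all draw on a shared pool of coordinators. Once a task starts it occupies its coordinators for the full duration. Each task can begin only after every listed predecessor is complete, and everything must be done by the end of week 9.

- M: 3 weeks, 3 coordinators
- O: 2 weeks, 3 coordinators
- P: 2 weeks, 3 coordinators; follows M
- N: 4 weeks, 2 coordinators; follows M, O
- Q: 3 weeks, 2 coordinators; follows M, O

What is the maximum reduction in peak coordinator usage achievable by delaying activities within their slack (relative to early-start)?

Early-start peak: w1:6  w2:6  w3:3  w4:7  w5:7  w6:4  w7:2  w8:0  w9:0 ⇒ 7.
Leveled (M@1, O@1, P@4, N@4, Q@6): w1:6  w2:6  w3:3  w4:5  w5:5  w6:4  w7:4  w8:2  w9:0 ⇒ 6.
Reduction 7 − 6 = 1.

1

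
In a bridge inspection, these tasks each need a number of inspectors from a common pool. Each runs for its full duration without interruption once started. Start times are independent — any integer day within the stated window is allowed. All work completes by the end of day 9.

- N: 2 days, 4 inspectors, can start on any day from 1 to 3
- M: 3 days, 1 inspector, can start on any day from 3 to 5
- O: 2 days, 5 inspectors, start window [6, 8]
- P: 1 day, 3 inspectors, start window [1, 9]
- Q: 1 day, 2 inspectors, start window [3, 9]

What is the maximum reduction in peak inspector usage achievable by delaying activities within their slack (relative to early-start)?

Early-start peak: d1:7  d2:4  d3:3  d4:1  d5:1  d6:5  d7:5  d8:0  d9:0 ⇒ 7.
Leveled (N@1, M@3, O@6, P@3, Q@4): d1:4  d2:4  d3:4  d4:3  d5:1  d6:5  d7:5  d8:0  d9:0 ⇒ 5.
Reduction 7 − 5 = 2.

2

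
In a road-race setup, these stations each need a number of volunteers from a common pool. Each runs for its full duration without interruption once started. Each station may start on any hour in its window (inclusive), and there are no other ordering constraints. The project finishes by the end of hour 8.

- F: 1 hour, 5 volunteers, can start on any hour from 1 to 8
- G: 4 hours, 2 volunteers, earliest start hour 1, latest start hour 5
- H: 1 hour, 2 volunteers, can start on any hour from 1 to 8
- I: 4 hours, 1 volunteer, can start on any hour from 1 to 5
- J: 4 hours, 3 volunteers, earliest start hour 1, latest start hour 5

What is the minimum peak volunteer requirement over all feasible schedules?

6

Early-start (F@1, G@1, H@1, I@1, J@1) gives peak 13: h1:13  h2:6  h3:6  h4:6  h5:0  h6:0  h7:0  h8:0.
Shift G→2, H→2, J→3.
Schedule F@1, G@2, H@2, I@1, J@3: h1:6  h2:5  h3:6  h4:6  h5:5  h6:3  h7:0  h8:0 — peak 6.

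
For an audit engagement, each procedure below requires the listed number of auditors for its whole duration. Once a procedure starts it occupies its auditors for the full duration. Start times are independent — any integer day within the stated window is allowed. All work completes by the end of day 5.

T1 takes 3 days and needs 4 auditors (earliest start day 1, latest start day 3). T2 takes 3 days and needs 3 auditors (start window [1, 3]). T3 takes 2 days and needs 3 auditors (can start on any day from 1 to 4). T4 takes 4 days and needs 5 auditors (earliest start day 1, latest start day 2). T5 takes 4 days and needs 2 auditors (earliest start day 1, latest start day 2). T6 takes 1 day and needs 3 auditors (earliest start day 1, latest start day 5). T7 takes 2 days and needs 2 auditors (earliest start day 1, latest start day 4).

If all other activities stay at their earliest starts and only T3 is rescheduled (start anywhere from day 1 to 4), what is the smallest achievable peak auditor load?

T3@1: d1:22  d2:19  d3:14  d4:7  d5:0 → peak 22
T3@2: d1:19  d2:19  d3:17  d4:7  d5:0 → peak 19
T3@3: d1:19  d2:16  d3:17  d4:10  d5:0 → peak 19
T3@4: d1:19  d2:16  d3:14  d4:10  d5:3 → peak 19
Best is T3@2, peak 19.

19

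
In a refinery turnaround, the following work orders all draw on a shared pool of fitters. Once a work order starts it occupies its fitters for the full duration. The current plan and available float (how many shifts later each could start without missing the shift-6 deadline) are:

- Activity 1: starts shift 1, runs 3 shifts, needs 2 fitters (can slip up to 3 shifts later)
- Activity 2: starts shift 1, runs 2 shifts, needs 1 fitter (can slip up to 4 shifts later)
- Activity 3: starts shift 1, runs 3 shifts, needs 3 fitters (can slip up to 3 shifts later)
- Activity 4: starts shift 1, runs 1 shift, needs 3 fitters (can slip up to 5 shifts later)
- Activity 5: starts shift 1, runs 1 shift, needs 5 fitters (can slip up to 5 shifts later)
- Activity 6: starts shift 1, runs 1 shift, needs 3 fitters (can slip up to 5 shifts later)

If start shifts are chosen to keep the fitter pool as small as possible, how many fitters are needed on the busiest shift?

5

Early-start (Activity 1@1, Activity 2@1, Activity 3@1, Activity 4@1, Activity 5@1, Activity 6@1) gives peak 17: s1:17  s2:6  s3:5  s4:0  s5:0  s6:0.
Shift Activity 2→4, Activity 4→4, Activity 5→6, Activity 6→5.
Schedule Activity 1@1, Activity 2@4, Activity 3@1, Activity 4@4, Activity 5@6, Activity 6@5: s1:5  s2:5  s3:5  s4:4  s5:4  s6:5 — peak 5.
Total fitter-shifts = 28 over 6 shifts ⇒ peak ≥ ⌈28/6⌉ = 5, so 5 is optimal.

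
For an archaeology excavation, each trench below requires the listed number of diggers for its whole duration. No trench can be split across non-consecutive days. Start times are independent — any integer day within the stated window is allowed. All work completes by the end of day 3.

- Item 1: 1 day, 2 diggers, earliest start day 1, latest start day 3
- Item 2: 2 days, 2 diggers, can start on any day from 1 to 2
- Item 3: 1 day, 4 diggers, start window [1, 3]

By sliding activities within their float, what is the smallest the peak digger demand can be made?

Early-start (Item 1@1, Item 2@1, Item 3@1) gives peak 8: d1:8  d2:2  d3:0.
Shift Item 3→3.
Schedule Item 1@1, Item 2@1, Item 3@3: d1:4  d2:2  d3:4 — peak 4.
Total digger-days = 10 over 3 days ⇒ peak ≥ ⌈10/3⌉ = 4, so 4 is optimal.

4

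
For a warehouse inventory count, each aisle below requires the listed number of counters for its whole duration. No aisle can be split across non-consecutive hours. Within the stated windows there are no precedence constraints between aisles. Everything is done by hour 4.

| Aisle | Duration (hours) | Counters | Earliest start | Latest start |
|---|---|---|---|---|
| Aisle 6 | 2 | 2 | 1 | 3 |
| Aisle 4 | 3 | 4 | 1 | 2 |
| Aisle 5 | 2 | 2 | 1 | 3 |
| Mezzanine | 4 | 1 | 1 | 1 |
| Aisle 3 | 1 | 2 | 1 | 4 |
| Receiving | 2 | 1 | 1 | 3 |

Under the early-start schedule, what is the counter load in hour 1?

At early start, hour 1 has: Aisle 6, Aisle 4, Aisle 5, Mezzanine, Aisle 3, Receiving.
Demand: 2 + 4 + 2 + 1 + 2 + 1 = 12.

12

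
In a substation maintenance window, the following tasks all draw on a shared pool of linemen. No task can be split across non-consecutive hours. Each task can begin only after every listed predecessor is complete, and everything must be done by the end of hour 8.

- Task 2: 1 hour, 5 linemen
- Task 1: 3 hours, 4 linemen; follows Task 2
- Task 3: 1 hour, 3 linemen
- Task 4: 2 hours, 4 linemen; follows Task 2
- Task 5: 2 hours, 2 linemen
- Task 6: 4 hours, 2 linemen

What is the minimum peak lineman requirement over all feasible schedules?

Early-start (Task 2@1, Task 1@2, Task 3@1, Task 4@2, Task 5@1, Task 6@1) gives peak 12: h1:12  h2:12  h3:10  h4:6  h5:0  h6:0  h7:0  h8:0.
Shift Task 3→5, Task 4→6, Task 5→2, Task 6→4.
Schedule Task 2@1, Task 1@2, Task 3@5, Task 4@6, Task 5@2, Task 6@4: h1:5  h2:6  h3:6  h4:6  h5:5  h6:6  h7:6  h8:0 — peak 6.

6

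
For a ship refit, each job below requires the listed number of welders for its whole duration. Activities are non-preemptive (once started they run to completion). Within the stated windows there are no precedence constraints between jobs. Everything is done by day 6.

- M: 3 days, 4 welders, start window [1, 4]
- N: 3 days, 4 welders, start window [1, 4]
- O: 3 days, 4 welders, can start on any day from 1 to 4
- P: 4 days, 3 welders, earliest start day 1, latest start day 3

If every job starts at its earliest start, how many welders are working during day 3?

15

At early start, day 3 has: M, N, O, P.
Demand: 4 + 4 + 4 + 3 = 15.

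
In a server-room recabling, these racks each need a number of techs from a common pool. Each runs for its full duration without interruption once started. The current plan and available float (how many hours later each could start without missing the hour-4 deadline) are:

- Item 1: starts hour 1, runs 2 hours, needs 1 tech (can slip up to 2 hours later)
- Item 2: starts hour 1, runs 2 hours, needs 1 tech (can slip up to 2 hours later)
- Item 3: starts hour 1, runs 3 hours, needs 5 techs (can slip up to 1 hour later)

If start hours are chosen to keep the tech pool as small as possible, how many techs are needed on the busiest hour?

Early-start (Item 1@1, Item 2@1, Item 3@1) gives peak 7: h1:7  h2:7  h3:5  h4:0.
Shift Item 2→3.
Schedule Item 1@1, Item 2@3, Item 3@1: h1:6  h2:6  h3:6  h4:1 — peak 6.
No arrangement of the 18 feasible schedules does better.

6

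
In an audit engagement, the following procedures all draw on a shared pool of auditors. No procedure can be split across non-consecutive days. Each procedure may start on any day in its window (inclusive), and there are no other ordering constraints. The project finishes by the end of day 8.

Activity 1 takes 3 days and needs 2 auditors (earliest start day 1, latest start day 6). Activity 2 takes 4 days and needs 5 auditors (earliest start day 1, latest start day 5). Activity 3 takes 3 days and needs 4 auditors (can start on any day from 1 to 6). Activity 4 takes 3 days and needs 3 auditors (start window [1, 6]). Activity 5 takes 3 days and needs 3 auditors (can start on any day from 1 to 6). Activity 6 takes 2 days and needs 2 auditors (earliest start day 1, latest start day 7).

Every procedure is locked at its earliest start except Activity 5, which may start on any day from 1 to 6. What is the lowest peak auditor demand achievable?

Activity 5@1: d1:19  d2:19  d3:17  d4:5  d5:0  d6:0  d7:0  d8:0 → peak 19
Activity 5@2: d1:16  d2:19  d3:17  d4:8  d5:0  d6:0  d7:0  d8:0 → peak 19
Activity 5@3: d1:16  d2:16  d3:17  d4:8  d5:3  d6:0  d7:0  d8:0 → peak 17
Activity 5@4: d1:16  d2:16  d3:14  d4:8  d5:3  d6:3  d7:0  d8:0 → peak 16
Activity 5@5: d1:16  d2:16  d3:14  d4:5  d5:3  d6:3  d7:3  d8:0 → peak 16
Activity 5@6: d1:16  d2:16  d3:14  d4:5  d5:0  d6:3  d7:3  d8:3 → peak 16
Best is Activity 5@4, peak 16.

16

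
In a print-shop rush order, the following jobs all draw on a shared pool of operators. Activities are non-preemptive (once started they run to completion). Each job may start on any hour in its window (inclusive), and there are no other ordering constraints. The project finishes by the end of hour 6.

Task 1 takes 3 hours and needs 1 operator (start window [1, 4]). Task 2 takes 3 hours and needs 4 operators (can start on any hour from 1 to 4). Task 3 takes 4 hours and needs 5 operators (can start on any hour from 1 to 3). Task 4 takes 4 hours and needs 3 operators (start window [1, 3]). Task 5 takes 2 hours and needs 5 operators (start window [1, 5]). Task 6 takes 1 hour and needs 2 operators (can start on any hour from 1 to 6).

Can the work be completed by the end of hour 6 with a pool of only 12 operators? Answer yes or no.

yes

Schedule Task 1@1, Task 2@4, Task 3@1, Task 4@1, Task 5@5, Task 6@1: h1:11  h2:9  h3:9  h4:12  h5:9  h6:9 — peak 12 ≤ 12.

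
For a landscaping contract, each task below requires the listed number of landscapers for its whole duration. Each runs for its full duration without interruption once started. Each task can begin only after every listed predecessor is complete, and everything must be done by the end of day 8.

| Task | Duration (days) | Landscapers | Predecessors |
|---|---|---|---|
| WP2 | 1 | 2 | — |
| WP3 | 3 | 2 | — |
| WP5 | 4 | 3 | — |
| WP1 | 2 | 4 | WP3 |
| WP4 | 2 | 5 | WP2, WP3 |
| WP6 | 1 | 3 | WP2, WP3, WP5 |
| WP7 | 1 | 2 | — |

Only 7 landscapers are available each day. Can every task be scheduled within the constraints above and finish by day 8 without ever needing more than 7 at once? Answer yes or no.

Schedule WP2@1, WP3@1, WP5@1, WP1@4, WP4@6, WP6@5, WP7@2: d1:7  d2:7  d3:5  d4:7  d5:7  d6:5  d7:5  d8:0 — peak 7 ≤ 7.

yes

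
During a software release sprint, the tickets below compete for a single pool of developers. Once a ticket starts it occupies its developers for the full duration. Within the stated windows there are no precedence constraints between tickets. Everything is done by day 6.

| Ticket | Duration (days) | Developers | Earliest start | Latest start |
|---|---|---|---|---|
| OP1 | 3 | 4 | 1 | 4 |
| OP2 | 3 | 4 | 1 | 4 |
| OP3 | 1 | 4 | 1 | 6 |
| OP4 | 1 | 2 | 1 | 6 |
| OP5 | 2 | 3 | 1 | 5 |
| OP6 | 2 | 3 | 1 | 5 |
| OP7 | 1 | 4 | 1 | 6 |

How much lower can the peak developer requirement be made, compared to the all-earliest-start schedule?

Early-start peak: d1:24  d2:14  d3:8  d4:0  d5:0  d6:0 ⇒ 24.
Leveled (OP1@1, OP2@1, OP3@4, OP4@5, OP5@4, OP6@5, OP7@6): d1:8  d2:8  d3:8  d4:7  d5:8  d6:7 ⇒ 8.
Reduction 24 − 8 = 16.

16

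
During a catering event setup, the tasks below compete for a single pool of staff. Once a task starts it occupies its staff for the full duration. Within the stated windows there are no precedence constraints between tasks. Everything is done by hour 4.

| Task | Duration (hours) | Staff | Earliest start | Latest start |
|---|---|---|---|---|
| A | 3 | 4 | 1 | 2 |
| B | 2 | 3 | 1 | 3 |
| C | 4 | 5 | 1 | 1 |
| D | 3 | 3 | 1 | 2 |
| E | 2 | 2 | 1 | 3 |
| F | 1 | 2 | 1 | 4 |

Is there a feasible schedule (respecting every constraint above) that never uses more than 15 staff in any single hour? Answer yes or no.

yes

Schedule A@1, B@1, C@1, D@1, E@3, F@4: h1:15  h2:15  h3:14  h4:9 — peak 15 ≤ 15.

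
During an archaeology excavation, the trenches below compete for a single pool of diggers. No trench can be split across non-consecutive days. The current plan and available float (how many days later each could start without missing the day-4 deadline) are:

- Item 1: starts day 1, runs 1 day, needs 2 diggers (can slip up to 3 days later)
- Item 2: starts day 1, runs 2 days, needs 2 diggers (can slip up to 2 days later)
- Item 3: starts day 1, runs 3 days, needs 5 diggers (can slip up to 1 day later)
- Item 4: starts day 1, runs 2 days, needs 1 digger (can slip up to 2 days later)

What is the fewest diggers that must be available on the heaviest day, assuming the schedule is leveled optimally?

7

Early-start (Item 1@1, Item 2@1, Item 3@1, Item 4@1) gives peak 10: d1:10  d2:8  d3:5  d4:0.
Shift Item 3→2, Item 4→3.
Schedule Item 1@1, Item 2@1, Item 3@2, Item 4@3: d1:4  d2:7  d3:6  d4:6 — peak 7.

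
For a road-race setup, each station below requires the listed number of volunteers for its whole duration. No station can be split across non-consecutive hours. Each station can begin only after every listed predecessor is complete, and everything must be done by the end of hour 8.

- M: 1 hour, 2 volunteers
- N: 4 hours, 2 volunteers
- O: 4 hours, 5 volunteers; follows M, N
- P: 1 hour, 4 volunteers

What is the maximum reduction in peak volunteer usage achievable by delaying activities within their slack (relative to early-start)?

2

Early-start peak: h1:8  h2:2  h3:2  h4:2  h5:5  h6:5  h7:5  h8:5 ⇒ 8.
Leveled (M@1, N@1, O@5, P@2): h1:4  h2:6  h3:2  h4:2  h5:5  h6:5  h7:5  h8:5 ⇒ 6.
Reduction 8 − 6 = 2.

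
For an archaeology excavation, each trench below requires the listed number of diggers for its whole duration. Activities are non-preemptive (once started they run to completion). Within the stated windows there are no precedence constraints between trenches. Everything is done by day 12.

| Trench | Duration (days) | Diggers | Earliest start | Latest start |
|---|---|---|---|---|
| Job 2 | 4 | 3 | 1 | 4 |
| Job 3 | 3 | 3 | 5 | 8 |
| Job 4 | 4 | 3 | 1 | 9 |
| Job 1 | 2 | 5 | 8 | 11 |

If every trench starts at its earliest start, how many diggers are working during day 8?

5

At early start, day 8 has: Job 1.
Demand: 5 = 5.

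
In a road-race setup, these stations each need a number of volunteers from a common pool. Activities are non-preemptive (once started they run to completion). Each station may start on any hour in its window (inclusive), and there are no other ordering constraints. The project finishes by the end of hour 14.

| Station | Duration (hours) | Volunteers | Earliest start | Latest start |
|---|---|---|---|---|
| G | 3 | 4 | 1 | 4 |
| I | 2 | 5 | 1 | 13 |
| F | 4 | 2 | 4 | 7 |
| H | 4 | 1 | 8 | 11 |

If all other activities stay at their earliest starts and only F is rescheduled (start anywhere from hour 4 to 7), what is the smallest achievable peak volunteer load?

F@4: h1:9  h2:9  h3:4  h4:2  h5:2  h6:2  h7:2  h8:1  h9:1  h10:1  h11:1  h12:0  h13:0  h14:0 → peak 9
F@5: h1:9  h2:9  h3:4  h4:0  h5:2  h6:2  h7:2  h8:3  h9:1  h10:1  h11:1  h12:0  h13:0  h14:0 → peak 9
F@6: h1:9  h2:9  h3:4  h4:0  h5:0  h6:2  h7:2  h8:3  h9:3  h10:1  h11:1  h12:0  h13:0  h14:0 → peak 9
F@7: h1:9  h2:9  h3:4  h4:0  h5:0  h6:0  h7:2  h8:3  h9:3  h10:3  h11:1  h12:0  h13:0  h14:0 → peak 9
Best is F@4, peak 9.

9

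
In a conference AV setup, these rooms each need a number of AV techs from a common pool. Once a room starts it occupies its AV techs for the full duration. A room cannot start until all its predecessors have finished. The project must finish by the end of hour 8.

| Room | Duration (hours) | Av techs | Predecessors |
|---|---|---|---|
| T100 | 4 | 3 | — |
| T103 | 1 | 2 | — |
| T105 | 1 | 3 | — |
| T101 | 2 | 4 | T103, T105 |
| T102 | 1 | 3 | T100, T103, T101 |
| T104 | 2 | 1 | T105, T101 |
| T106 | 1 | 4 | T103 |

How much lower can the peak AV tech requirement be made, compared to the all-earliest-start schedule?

5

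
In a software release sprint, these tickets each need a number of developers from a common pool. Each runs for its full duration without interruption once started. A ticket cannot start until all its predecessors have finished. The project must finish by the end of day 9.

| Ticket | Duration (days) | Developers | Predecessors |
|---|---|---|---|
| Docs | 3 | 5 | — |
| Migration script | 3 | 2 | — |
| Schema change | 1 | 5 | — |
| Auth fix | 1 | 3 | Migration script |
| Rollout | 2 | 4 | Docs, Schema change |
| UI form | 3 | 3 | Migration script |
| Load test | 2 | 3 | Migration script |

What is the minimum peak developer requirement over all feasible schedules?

Early-start (Docs@1, Migration script@1, Schema change@1, Auth fix@4, Rollout@4, UI form@4, Load test@4) gives peak 13: d1:12  d2:7  d3:7  d4:13  d5:10  d6:3  d7:0  d8:0  d9:0.
Shift Schema change→4, Auth fix→5, Rollout→5, UI form→6, Load test→7.
Schedule Docs@1, Migration script@1, Schema change@4, Auth fix@5, Rollout@5, UI form@6, Load test@7: d1:7  d2:7  d3:7  d4:5  d5:7  d6:7  d7:6  d8:6  d9:0 — peak 7.

7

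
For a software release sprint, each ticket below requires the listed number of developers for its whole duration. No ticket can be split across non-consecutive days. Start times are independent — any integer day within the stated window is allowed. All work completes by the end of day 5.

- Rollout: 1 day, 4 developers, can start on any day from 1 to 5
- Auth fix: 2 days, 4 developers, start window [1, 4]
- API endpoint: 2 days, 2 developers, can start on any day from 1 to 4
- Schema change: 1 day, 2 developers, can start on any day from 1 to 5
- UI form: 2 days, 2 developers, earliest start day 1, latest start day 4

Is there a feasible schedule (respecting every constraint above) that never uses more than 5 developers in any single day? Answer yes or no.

The minimum achievable peak is 6; 5 < 6, so no feasible schedule stays within the cap.

no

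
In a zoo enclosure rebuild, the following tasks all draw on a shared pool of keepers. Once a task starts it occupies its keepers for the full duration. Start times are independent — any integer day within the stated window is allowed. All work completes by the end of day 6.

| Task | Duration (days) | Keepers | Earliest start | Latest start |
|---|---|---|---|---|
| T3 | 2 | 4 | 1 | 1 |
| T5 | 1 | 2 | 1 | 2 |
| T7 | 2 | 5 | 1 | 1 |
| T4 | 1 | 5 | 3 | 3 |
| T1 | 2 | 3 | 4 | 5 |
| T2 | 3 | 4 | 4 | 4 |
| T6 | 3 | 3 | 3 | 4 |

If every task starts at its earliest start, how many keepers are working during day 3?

8

At early start, day 3 has: T4, T6.
Demand: 5 + 3 = 8.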